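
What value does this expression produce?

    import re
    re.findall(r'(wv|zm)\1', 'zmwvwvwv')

['wv']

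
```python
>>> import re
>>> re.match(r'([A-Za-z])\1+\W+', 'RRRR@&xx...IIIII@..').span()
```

(0, 6)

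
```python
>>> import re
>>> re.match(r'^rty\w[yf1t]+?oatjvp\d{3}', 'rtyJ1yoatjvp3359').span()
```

The pattern matches anchored at the start of the string; then the literal 'rty', then a word character, then one or more of one of [yf1t] (lazy); then the literal 'oat', then the literal 'jvp', then exactly 3 of a digit.
With `match`, the pattern is implicitly anchored at the beginning.
The match spans [0:15] → 'rtyJ1yoatjvp335'.

(0, 15)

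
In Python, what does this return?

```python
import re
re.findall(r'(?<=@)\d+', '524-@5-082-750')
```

The positive lookaround only admits positions where the adjacent text matches; those characters stay outside the span.
Walking the string: at [5:6] → '5'.
No capturing groups, so `findall` returns the 1 full match string.

['5']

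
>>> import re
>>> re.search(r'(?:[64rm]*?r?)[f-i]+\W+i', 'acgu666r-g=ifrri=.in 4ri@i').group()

Pattern: zero or more of one of [64rm] (lazy), then optionally the literal 'r' (non-capturing group); then one or more of a character in [f-i], then one or more of a non-word character, then a literal 'i'.
`re.search` tries every starting position until one works.
The match spans [9:12] → 'g=i'.

'g=i'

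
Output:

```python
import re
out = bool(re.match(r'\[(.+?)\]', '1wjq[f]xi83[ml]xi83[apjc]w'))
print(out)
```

False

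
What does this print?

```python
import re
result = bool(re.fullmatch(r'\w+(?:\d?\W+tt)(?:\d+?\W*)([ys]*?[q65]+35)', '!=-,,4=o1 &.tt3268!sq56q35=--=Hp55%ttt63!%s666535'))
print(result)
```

`re.fullmatch` requires the pattern to consume the entire string.
Here there's no way to consume every character, so the call returns None, and `bool(None)` is False.

False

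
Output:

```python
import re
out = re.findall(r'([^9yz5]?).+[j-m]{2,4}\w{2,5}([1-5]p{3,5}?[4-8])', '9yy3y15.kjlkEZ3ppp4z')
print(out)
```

`findall` packs the 2 group values into a tuple for every match.

[('', '3ppp4')]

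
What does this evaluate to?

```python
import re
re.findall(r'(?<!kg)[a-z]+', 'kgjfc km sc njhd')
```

['kgjfc', 'km', 'sc', 'njhd']

The negative lookaround is zero-width — it rules out positions where the adjacent text would match, without consuming anything.
Since nothing is captured, `findall` lists the 4 matched substrings directly.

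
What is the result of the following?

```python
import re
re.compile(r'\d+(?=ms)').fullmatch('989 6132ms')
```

For `fullmatch`, every character of the input must be accounted for by the pattern.
Here the pattern can't cover the whole string, so the call returns None.

None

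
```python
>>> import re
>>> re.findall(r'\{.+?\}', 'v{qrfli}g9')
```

Scanning left to right: at [1:8] → '{qrfli}'.
Since nothing is captured, `findall` lists the 1 matched substring directly.

['{qrfli}']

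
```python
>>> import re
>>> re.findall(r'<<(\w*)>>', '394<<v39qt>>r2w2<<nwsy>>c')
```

Scanning left to right: at [3:12] match '<<v39qt>>', group 1 = 'v39qt'; at [16:24] match '<<nwsy>>', group 1 = 'nwsy'.
With a single group, `findall` returns only what that group captured — 2 items.

['v39qt', 'nwsy']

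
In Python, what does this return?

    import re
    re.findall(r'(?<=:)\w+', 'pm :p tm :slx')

['p', 'slx']

The lookaround is zero-width — it requires the adjacent text to match without consuming it, so the asserted text isn't part of the match.
Scanning left to right: at [4:5] → 'p'; at [10:13] → 'slx'.
No capturing groups, so `findall` returns the 2 full match strings.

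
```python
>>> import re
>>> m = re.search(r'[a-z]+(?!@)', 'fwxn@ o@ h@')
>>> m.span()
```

(0, 3)

A negative assertion filters positions out without eating any characters.
The match spans [0:3] → 'fwx'.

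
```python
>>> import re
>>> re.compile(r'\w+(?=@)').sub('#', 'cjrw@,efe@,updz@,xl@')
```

Lookahead/lookbehind check context without consuming it, so the matched span excludes the asserted characters.
`sub` substitutes '#' at each match site.

'#@,#@,#@,#@'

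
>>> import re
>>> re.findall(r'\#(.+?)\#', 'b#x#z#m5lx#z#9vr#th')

['x', 'm5lx', '9vr']

Because the quantifier is non-greedy, it stops expanding at the earliest point where the rest of the pattern can succeed.
Scanning left to right: at [1:4] match '#x#', group 1 = 'x'; at [5:11] match '#m5lx#', group 1 = 'm5lx'; at [12:17] match '#9vr#', group 1 = '9vr'.
Because there's exactly one group, `findall` drops the full match and keeps group 1 from each hit.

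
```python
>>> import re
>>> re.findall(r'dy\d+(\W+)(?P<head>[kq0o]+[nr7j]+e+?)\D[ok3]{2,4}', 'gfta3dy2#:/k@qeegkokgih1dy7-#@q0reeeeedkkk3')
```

[('-#@', 'q0reeeee')]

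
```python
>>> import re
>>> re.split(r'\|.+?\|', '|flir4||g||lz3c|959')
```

Lazy quantifiers expand one character at a time until the remainder of the pattern can match.
The string is cut at each match, leaving 4 pieces.

['', '', '', '959']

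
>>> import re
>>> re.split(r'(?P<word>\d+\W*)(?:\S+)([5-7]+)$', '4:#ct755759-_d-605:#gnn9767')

['', '4:#', '7', '']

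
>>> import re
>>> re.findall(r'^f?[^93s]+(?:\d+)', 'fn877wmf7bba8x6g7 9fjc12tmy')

['fn877wmf7bba8x6g7 9']

Pattern: anchored at the start of the string; then optionally a literal 'f', then one or more of any character except [93s]; then one or more of a digit (non-capturing group).
Walking the string: at [0:19] → 'fn877wmf7bba8x6g7 9'.
Since nothing is captured, `findall` lists the 1 matched substring directly.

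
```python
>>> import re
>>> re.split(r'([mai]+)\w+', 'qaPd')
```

['q', 'a', '']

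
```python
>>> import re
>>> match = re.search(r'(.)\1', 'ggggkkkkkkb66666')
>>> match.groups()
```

('g',)

The match spans [0:2] → 'gg'.
Captured: group 1 = 'g'.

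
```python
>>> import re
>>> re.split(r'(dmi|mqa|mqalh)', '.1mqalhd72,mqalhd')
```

Alternation tries branches left to right and keeps the first one that lets the overall match succeed at that position.
Matches to split on: at [2:5] → 'mqa'; at [11:14] → 'mqa'.
Because the pattern has a capturing group, `split` also inserts each captured text between the pieces.

['.1', 'mqa', 'lhd72,', 'mqa', 'lhd']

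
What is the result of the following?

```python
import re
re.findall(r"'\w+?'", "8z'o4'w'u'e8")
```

No capturing groups, so `findall` returns the 2 full match strings.

["'o4'", "'u'"]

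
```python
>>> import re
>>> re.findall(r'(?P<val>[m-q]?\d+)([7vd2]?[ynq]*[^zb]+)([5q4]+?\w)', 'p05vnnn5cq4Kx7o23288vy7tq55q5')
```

[('p05', 'vnnn5cq4Kx7o23288vy7tq55', 'q5')]

The pattern matches optionally a character in [m-q], then one or more of a digit (captured as 'val'); then optionally one of [7vd2], then zero or more of one of [ynq], then one or more of any character except [zb] (captured); then one or more of one of [5q4] (lazy), then a word character (captured).
Walking the string: at [0:29] match 'p05vnnn5cq4Kx7o23288vy7tq55q5', groups = ('p05', 'vnnn5cq4Kx7o23288vy7tq55', 'q5').
3 groups means the one result is a tuple of 3 captured strings — 1 here.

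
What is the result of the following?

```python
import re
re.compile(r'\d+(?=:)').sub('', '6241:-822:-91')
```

Because the assertion is zero-width, the text it checks is not consumed and won't appear in the result.
Every occurrence is swapped for ''.

':-:-91'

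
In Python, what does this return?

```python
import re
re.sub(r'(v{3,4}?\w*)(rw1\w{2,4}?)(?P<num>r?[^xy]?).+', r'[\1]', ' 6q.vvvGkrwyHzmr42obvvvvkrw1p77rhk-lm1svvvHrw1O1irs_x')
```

' 6q.[vvvGkrwyHzmr42obvvvvk]'

Pattern: 3 to 4 of a literal 'v' (lazy), then zero or more of a word character (captured); then the literal 'rw1', then 2 to 4 of a word character (lazy) (captured); then optionally a literal 'r', then optionally any character except [xy] (captured as 'num'); then one or more of any character.
Matches: at [4:53] → 'vvvGkrwyHzmr42obvvvvkrw1p77rhk-lm1svvvHrw1O1irs_x'.
The replacement refers to a captured group, so each match is rewritten using its own captured text.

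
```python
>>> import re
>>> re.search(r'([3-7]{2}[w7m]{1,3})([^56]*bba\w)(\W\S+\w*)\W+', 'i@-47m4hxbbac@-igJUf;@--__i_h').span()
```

(3, 24)

Pattern: exactly 2 of a character in [3-7], then 1 to 3 of one of [w7m] (captured); then zero or more of any character except [56], then the literal 'bba', then a word character (captured); then a non-word character, then one or more of a non-whitespace character, then zero or more of a word character (captured); then one or more of a non-word character.
`re.search` scans for the first position where the pattern succeeds.
The match spans [3:24] → '47m4hxbbac@-igJUf;@--'.
Captured: group 1 = '47m', group 2 = '4hxbbac', group 3 = '@-igJUf;@-'.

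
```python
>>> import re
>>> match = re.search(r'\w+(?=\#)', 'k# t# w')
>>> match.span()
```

(0, 1)

Because the assertion is zero-width, the text it checks is not consumed and won't appear in the result.
Unlike `match`, `search` isn't anchored — it looks for the pattern anywhere in the string.
The match spans [0:1] → 'k'.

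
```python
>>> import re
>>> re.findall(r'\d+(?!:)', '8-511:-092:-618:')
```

['8', '51', '09', '61']

Because the assertion is negative and zero-width, positions next to the forbidden text are skipped.
No capturing groups, so `findall` returns the 4 full match strings.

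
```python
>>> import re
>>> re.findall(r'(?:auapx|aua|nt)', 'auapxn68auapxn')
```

['auapx', 'auapx']

Branches in `(...|...)` are attempted left-to-right; the first branch that allows the whole pattern to succeed is taken.
Matches: at [0:5] → 'auapx'; at [8:13] → 'auapx'.
No capturing groups, so `findall` returns the 2 full match strings.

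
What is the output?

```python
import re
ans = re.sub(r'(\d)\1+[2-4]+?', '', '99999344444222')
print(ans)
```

The backreference `\1` re-matches whatever the first group consumed, character for character.
Matches: at [0:6] → '999993'; at [6:12] → '444442'.
Every occurrence is swapped for ''.

22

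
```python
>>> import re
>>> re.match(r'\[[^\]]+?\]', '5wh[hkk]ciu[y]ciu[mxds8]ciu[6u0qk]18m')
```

None

With `match`, the pattern is implicitly anchored at the beginning.
Here the pattern fails at index 0, so the call returns None.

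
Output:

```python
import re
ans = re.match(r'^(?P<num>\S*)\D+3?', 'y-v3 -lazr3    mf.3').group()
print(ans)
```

y-v3 -lazr3

Pattern: anchored at the start of the string; then zero or more of a non-whitespace character (captured as 'num'); then one or more of a non-digit, then optionally the literal '3'.
`match` is anchored at position 0; if the pattern doesn't fit there, it returns None.
The match spans [0:11] → 'y-v3 -lazr3'.
Captured: group 1 = 'y-v3'.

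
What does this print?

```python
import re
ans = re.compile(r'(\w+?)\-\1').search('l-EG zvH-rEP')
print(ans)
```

None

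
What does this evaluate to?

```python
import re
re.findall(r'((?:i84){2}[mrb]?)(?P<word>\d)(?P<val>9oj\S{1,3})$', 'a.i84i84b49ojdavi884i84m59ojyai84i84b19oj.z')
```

[('i84i84b', '1', '9oj.z')]

`findall` packs the 3 group values into a tuple for every match.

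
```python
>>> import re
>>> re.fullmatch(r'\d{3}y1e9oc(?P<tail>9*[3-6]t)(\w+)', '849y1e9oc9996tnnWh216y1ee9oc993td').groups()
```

The pattern matches exactly 3 of a digit, then the literal 'y1e', then the literal '9oc'; then zero or more of the literal '9', then a character in [3-6], then the literal 't' (captured as 'tail'); then one or more of a word character (captured).
`fullmatch` succeeds only if the pattern covers the string from start to end.
The match spans [0:33] → '849y1e9oc9996tnnWh216y1ee9oc993td'.
Captured: group 1 = '9996t', group 2 = 'nnWh216y1ee9oc993td'.

('9996t', 'nnWh216y1ee9oc993td')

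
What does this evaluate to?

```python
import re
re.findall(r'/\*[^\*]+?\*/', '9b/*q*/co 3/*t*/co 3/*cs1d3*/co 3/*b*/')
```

['/*q*/', '/*t*/', '/*cs1d3*/', '/*b*/']

Scanning left to right: at [2:7] → '/*q*/'; at [11:16] → '/*t*/'; at [20:29] → '/*cs1d3*/'; at [33:38] → '/*b*/'.
Since nothing is captured, `findall` lists the 4 matched substrings directly.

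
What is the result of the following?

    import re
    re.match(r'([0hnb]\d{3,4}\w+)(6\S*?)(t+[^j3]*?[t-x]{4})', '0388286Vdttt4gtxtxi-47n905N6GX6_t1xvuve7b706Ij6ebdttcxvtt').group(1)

Pattern: one of [0hnb], then 3 to 4 of a digit, then one or more of a word character (captured); then a literal '6', then zero or more of a non-whitespace character (lazy) (captured); then one or more of the literal 't', then zero or more of any character except [j3] (lazy), then exactly 4 of a character in [t-x] (captured).
With the lazy modifier that quantifier settles for the fewest repetitions that let the rest of the pattern succeed (the atoms after it are unaffected and can still be greedy).
`re.match` only tries the pattern at the start of the string.
The match spans [0:18] → '0388286Vdttt4gtxtx'.
Captured: group 1 = '038828', group 2 = '6Vd', group 3 = 'ttt4gtxtx'.

'038828'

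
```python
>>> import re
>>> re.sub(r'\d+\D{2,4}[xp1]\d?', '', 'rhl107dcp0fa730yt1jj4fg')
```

`sub` substitutes '' at each match site.

'rhlfajj4fg'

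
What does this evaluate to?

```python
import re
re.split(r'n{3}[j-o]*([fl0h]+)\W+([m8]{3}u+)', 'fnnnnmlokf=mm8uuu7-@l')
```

['f', 'f', 'mm8uuu', '7-@l']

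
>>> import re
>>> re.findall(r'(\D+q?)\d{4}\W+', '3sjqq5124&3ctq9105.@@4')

Pattern: one or more of a non-digit, then optionally a literal 'q' (captured); then exactly 4 of a digit, then one or more of a non-word character.
Matches: at [1:10] match 'sjqq5124&', group 1 = 'sjqq'; at [11:21] match 'ctq9105.@@', group 1 = 'ctq'.
With a single group, `findall` returns only what that group captured — 2 items.

['sjqq', 'ctq']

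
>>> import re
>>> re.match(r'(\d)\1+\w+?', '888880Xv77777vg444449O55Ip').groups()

('8',)

A backreference is literal: `\1` must see the identical characters the first group matched.
`re.match` only tries the pattern at the start of the string.
The match spans [0:6] → '888880'.
Captured: group 1 = '8'.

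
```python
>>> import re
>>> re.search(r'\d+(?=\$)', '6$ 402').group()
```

'6'

The lookaround is zero-width — it requires the adjacent text to match without consuming it, so the asserted text isn't part of the match.
The match spans [0:1] → '6'.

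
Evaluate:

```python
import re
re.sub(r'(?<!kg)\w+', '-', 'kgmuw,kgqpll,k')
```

'-,-,-'

The negative lookahead/lookbehind blocks any match where the forbidden context is present.
Each match is replaced by '-'.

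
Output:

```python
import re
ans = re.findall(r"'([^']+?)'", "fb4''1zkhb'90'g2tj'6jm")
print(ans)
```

`findall` collects group 1 from each match (2 total).

['1zkhb', 'g2tj']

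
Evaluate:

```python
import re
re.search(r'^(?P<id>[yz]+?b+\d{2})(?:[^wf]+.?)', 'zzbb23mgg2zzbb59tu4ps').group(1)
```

Pattern: anchored at the start of the string; then one or more of one of [yz] (lazy), then one or more of a literal 'b', then exactly 2 of a digit (captured as 'id'); then one or more of any character except [wf], then optionally any character (non-capturing group).
`re.search` scans for the first position where the pattern succeeds.
The match spans [0:21] → 'zzbb23mgg2zzbb59tu4ps'.
Captured: group 1 = 'zzbb23'.

'zzbb23'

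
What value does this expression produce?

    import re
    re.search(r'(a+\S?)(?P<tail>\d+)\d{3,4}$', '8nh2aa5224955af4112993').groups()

('af', '4112')

This matches one or more of the literal 'a', then optionally a non-whitespace character (captured); then one or more of a digit (captured as 'tail'); then 3 to 4 of a digit; then anchored at the end.
`re.search` scans for the first position where the pattern succeeds.
The match spans [13:22] → 'af4112993'.
Captured: group 1 = 'af', group 2 = '4112'.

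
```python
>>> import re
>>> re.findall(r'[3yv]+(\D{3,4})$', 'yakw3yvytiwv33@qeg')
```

['@qeg']

This matches one or more of one of [3yv]; then 3 to 4 of a non-digit (captured); then anchored at the end.
Matches: at [11:18] match 'v33@qeg', group 1 = '@qeg'.
`findall` collects group 1 from the one match (1 total).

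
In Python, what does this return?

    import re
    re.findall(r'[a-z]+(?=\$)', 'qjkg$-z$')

['qjkg', 'z']

Because the assertion is zero-width, the text it checks is not consumed and won't appear in the result.
No capturing groups, so `findall` returns the 2 full match strings.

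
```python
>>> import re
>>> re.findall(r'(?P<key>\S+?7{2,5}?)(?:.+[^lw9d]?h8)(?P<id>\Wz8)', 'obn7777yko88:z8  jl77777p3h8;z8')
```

[('obn77', ';z8')]

This matches one or more of a non-whitespace character (lazy), then 2 to 5 of a literal '7' (lazy) (captured as 'key'); then one or more of any character, then optionally any character except [lw9d], then the literal 'h8' (non-capturing group); then a non-word character, then the literal 'z8' (captured as 'id').
A `+?`/`*?`/`{m,n}?` starts at its minimum and grows only as far as needed for what follows to match.
Walking the string: at [0:31] match 'obn7777yko88:z8  jl77777p3h8;z8', groups = ('obn77', ';z8').
With 2 capturing groups, `findall` returns a 2-tuple per match.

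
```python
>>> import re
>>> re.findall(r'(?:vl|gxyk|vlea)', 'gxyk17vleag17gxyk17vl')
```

['gxyk', 'vl', 'gxyk', 'vl']

`|` is ordered: at each position the engine commits to the first alternative that works.
Walking the string: at [0:4] → 'gxyk'; at [6:8] → 'vl'; at [13:17] → 'gxyk'; at [19:21] → 'vl'.
No capturing groups, so `findall` returns the 4 full match strings.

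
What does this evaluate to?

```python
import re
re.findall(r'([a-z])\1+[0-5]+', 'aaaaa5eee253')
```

['a', 'e']

The backreference `\1` re-matches whatever the first group consumed, character for character.
Walking the string: at [0:6] match 'aaaaa5', group 1 = 'a'; at [6:12] match 'eee253', group 1 = 'e'.
One capturing group, so `findall` returns just the captured substring from each match — 2 in all.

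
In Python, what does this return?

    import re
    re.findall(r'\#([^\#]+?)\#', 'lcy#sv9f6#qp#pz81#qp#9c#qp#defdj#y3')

['sv9f6', 'pz81', '9c', 'defdj']

One capturing group, so `findall` returns just the captured substring from each match — 4 in all.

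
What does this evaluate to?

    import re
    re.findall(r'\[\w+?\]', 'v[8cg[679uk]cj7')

['[679uk]']

Since nothing is captured, `findall` lists the 1 matched substring directly.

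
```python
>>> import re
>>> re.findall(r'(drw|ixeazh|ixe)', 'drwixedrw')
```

['drw', 'ixe', 'drw']

Scanning left to right: at [0:3] match 'drw', group 1 = 'drw'; at [3:6] match 'ixe', group 1 = 'ixe'; at [6:9] match 'drw', group 1 = 'drw'.
One capturing group, so `findall` returns just the captured substring from each match — 3 in all.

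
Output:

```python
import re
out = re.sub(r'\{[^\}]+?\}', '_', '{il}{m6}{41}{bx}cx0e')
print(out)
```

Matches: at [0:4] → '{il}'; at [4:8] → '{m6}'; at [8:12] → '{41}'; at [12:16] → '{bx}'.
`sub` substitutes '_' at each match site.

____cx0e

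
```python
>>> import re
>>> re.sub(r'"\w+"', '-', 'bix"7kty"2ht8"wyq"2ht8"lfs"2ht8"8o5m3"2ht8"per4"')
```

Every occurrence is swapped for '-'.

'bix-2ht8-2ht8-2ht8-2ht8-'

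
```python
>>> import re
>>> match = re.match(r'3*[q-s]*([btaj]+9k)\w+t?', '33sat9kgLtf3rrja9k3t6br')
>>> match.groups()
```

Pattern: zero or more of the literal '3', then zero or more of a character in [q-s]; then one or more of one of [btaj], then the literal '9k' (captured); then one or more of a word character, then optionally the literal 't'.
`re.match` won't scan ahead — the pattern has to work from the very first character.
The match spans [0:23] → '33sat9kgLtf3rrja9k3t6br'.
Captured: group 1 = 'at9k'.

('at9k',)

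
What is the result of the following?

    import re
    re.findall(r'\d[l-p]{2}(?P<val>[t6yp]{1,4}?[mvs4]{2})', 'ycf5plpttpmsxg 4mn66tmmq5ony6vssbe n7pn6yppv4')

['pttpms', '66tmm', 'y6vs', '6yppv4']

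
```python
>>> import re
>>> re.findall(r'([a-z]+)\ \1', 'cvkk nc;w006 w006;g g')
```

['g']

`\1` is not a pattern — it's the concrete string captured by group 1, re-applied verbatim.
Walking the string: at [18:21] match 'g g', group 1 = 'g'.
One capturing group, so `findall` returns just the captured substring from the one match — 1 in all.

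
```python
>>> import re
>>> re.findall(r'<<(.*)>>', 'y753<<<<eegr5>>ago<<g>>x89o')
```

Matches: at [4:23] match '<<<<eegr5>>ago<<g>>', group 1 = '<<eegr5>>ago<<g'.
With a single group, `findall` returns only what that group captured — 1 item.

['<<eegr5>>ago<<g']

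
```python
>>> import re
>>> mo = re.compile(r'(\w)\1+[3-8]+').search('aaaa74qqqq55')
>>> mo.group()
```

`\1` has to match the exact text group 1 already captured.
Unlike `match`, `search` isn't anchored — it looks for the pattern anywhere in the string.
The match spans [0:6] → 'aaaa74'.
Captured: group 1 = 'a'.

'aaaa74'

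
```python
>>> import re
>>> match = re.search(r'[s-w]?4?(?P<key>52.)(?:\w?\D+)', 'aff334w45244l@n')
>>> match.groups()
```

('524',)

The match spans [6:15] → 'w45244l@n'.
Captured: group 1 = '524'.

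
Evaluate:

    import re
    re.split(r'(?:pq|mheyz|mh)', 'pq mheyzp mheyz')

Branches in `(...|...)` are attempted left-to-right; the first branch that allows the whole pattern to succeed is taken.
Each match becomes a cut point; 4 segments remain.

['', ' ', 'p ', '']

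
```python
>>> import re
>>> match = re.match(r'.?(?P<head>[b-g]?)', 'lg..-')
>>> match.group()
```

`match` is anchored at position 0; if the pattern doesn't fit there, it returns None.
The match spans [0:2] → 'lg'.

'lg'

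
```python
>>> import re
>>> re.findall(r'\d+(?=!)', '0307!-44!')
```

Lookahead/lookbehind check context without consuming it, so the matched span excludes the asserted characters.
Scanning left to right: at [0:4] → '0307'; at [6:8] → '44'.
With no groups in the pattern, `findall` gives back each whole match — 2 here.

['0307', '44']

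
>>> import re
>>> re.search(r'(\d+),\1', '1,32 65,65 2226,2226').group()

'65,65'

`\1` is not a pattern — it's the concrete string captured by group 1, re-applied verbatim.
Unlike `match`, `search` isn't anchored — it looks for the pattern anywhere in the string.
The match spans [5:10] → '65,65'.
Captured: group 1 = '65'.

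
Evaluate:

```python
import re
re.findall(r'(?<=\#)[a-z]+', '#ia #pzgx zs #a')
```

Because the assertion is zero-width, the text it checks is not consumed and won't appear in the result.
Walking the string: at [1:3] → 'ia'; at [5:9] → 'pzgx'; at [14:15] → 'a'.
`findall` yields the raw match text (3 of them) because the pattern has no groups.

['ia', 'pzgx', 'a']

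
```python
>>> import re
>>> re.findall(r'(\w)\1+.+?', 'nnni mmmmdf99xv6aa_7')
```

`\1` is not a pattern — it's the concrete string captured by group 1, re-applied verbatim.
Walking the string: at [0:4] match 'nnni', group 1 = 'n'; at [5:10] match 'mmmmd', group 1 = 'm'; at [11:14] match '99x', group 1 = '9'; at [16:19] match 'aa_', group 1 = 'a'.
`findall` collects group 1 from each match (4 total).

['n', 'm', '9', 'a']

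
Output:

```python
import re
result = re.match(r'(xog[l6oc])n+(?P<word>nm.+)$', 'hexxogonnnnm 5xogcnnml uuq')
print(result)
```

None

`re.match` only tries the pattern at the start of the string.
Here position 0 doesn't satisfy it, so the call returns None.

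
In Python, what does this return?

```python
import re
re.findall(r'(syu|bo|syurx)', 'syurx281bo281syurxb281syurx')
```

Alternation isn't longest-match — the leftmost alternative that fits at this position is chosen.
Scanning left to right: at [0:3] match 'syu', group 1 = 'syu'; at [8:10] match 'bo', group 1 = 'bo'; at [13:16] match 'syu', group 1 = 'syu'; at [22:25] match 'syu', group 1 = 'syu'.
With a single group, `findall` returns only what that group captured — 4 items.

['syu', 'bo', 'syu', 'syu']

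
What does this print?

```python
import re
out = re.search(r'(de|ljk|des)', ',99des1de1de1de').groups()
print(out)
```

('de',)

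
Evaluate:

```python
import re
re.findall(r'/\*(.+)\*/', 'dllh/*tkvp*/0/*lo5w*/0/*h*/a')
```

Because there's exactly one group, `findall` drops the full match and keeps group 1 from the one hit.

['tkvp*/0/*lo5w*/0/*h']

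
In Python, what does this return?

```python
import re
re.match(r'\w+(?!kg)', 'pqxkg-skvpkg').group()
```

A negative assertion filters positions out without eating any characters.
`re.match` won't scan ahead — the pattern has to work from the very first character.
The match spans [0:5] → 'pqxkg'.

'pqxkg'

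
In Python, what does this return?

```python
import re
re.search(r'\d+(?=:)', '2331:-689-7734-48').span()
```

The `(?=…)`/`(?<=…)` assertion just peeks at neighbouring text; it doesn't advance the match position.
Unlike `match`, `search` isn't anchored — it looks for the pattern anywhere in the string.
The match spans [0:4] → '2331'.

(0, 4)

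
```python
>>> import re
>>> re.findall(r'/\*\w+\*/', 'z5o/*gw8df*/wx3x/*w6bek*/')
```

Scanning left to right: at [3:12] → '/*gw8df*/'; at [16:25] → '/*w6bek*/'.
Since nothing is captured, `findall` lists the 2 matched substrings directly.

['/*gw8df*/', '/*w6bek*/']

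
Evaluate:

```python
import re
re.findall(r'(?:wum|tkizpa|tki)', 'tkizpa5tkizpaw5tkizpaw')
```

['tkizpa', 'tkizpa', 'tkizpa']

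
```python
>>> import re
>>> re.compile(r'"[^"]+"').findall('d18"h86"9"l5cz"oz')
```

['"h86"', '"l5cz"']

Matches: at [3:8] → '"h86"'; at [9:15] → '"l5cz"'.
`findall` yields the raw match text (2 of them) because the pattern has no groups.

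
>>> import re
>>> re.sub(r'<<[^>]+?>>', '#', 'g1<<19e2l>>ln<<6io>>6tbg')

Matches: at [2:11] → '<<19e2l>>'; at [13:20] → '<<6io>>'.
Every occurrence is swapped for '#'.

'g1#ln#6tbg'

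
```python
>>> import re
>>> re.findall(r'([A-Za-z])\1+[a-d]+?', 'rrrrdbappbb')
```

A backreference is literal: `\1` must see the identical characters the first group matched.
Matches: at [0:5] match 'rrrrd', group 1 = 'r'; at [7:10] match 'ppb', group 1 = 'p'.
One capturing group, so `findall` returns just the captured substring from each match — 2 in all.

['r', 'p']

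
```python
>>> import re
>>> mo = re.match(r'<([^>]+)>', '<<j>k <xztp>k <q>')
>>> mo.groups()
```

The match spans [0:4] → '<<j>'.
Captured: group 1 = '<j'.

('<j',)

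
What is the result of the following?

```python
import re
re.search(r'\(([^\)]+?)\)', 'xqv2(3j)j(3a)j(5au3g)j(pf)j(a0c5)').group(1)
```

'3j'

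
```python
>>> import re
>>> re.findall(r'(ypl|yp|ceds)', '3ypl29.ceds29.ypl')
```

['ypl', 'ceds', 'ypl']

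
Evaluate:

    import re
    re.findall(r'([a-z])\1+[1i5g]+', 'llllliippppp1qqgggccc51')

A backreference is literal: `\1` must see the identical characters the first group matched.
Walking the string: at [0:7] match 'lllllii', group 1 = 'l'; at [7:13] match 'ppppp1', group 1 = 'p'; at [13:18] match 'qqggg', group 1 = 'q'; at [18:23] match 'ccc51', group 1 = 'c'.
With a single group, `findall` returns only what that group captured — 4 items.

['l', 'p', 'q', 'c']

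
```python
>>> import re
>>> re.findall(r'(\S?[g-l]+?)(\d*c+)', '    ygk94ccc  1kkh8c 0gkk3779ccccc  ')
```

[('ygk', '94ccc'), ('1kkh', '8c'), ('0gkk', '3779ccccc')]

The pattern matches optionally a non-whitespace character, then one or more of a character in [g-l] (lazy) (captured); then zero or more of a digit, then one or more of the literal 'c' (captured).
Matches: at [4:12] match 'ygk94ccc', groups = ('ygk', '94ccc'); at [14:20] match '1kkh8c', groups = ('1kkh', '8c'); at [21:34] match '0gkk3779ccccc', groups = ('0gkk', '3779ccccc').
`findall` packs the 2 group values into a tuple for every match.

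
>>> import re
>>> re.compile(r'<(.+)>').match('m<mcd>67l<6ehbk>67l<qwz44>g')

`re.match` won't scan ahead — the pattern has to work from the very first character.
Here the pattern fails at index 0, so the call returns None.

None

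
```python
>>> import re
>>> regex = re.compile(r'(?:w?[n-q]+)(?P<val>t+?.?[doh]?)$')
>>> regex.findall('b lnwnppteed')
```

Pattern: optionally the literal 'w', then one or more of a character in [n-q] (non-capturing group); then one or more of a literal 't' (lazy), then optionally any character, then optionally one of [doh] (captured as 'val'); then anchored at the end.
With a single group, `findall` returns only what that group captured — 0 items.
Nothing in the string satisfies the pattern, so the list is empty.

[]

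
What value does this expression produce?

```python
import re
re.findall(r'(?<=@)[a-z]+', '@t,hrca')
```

Lookahead/lookbehind check context without consuming it, so the matched span excludes the asserted characters.
Walking the string: at [1:2] → 't'.
Since nothing is captured, `findall` lists the 1 matched substring directly.

['t']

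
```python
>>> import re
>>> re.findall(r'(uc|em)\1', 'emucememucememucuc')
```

A backreference is literal: `\1` must see the identical characters the first group matched.
Scanning left to right: at [4:8] match 'emem', group 1 = 'em'; at [10:14] match 'emem', group 1 = 'em'; at [14:18] match 'ucuc', group 1 = 'uc'.
With a single group, `findall` returns only what that group captured — 3 items.

['em', 'em', 'uc']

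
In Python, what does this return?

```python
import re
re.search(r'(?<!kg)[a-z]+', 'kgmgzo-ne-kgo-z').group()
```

'kgmgzo'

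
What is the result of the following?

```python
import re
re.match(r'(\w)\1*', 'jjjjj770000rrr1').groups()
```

('j',)

After group 1 captures some text, `\1` only succeeds where that same text appears again.
With `match`, the pattern is implicitly anchored at the beginning.
The match spans [0:5] → 'jjjjj'.
Captured: group 1 = 'j'.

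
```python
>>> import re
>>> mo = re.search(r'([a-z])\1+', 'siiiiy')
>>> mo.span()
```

`\1` is not a pattern — it's the concrete string captured by group 1, re-applied verbatim.
`search` walks the string left to right and returns the first match it finds.
The match spans [1:5] → 'iiii'.
Captured: group 1 = 'i'.

(1, 5)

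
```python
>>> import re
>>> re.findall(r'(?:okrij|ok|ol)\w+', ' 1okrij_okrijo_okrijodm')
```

['okrij_okrijo_okrijodm']

Scanning left to right: at [2:23] → 'okrij_okrijo_okrijodm'.
`findall` yields the raw match text (1 of them) because the pattern has no groups.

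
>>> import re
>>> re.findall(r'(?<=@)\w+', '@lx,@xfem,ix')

The `(?=…)`/`(?<=…)` assertion just peeks at neighbouring text; it doesn't advance the match position.
Scanning left to right: at [1:3] → 'lx'; at [5:9] → 'xfem'.
With no groups in the pattern, `findall` gives back each whole match — 2 here.

['lx', 'xfem']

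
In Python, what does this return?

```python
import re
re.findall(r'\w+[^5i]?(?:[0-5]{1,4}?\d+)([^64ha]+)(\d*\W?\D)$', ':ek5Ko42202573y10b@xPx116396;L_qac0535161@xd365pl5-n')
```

[('pl5-', 'n')]

This matches one or more of a word character; then optionally any character except [5i]; then 1 to 4 of a character in [0-5] (lazy), then one or more of a digit (non-capturing group); then one or more of any character except [64ha] (captured); then zero or more of a digit, then optionally a non-word character, then a non-digit (captured); then anchored at the end.
Matches: at [42:52] match 'xd365pl5-n', groups = ('pl5-', 'n').
With 2 capturing groups, `findall` returns a 2-tuple per match.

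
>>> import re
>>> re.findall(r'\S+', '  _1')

['_1']

Pattern: one or more of a non-whitespace character.
Walking the string: at [2:4] → '_1'.
Since nothing is captured, `findall` lists the 1 matched substring directly.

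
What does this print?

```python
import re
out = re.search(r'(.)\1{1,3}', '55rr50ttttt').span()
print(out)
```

(0, 2)

`\1` is not a pattern — it's the concrete string captured by group 1, re-applied verbatim.
The match spans [0:2] → '55'.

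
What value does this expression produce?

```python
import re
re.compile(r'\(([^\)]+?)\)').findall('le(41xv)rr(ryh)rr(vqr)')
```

['41xv', 'ryh', 'vqr']

Scanning left to right: at [2:8] match '(41xv)', group 1 = '41xv'; at [10:15] match '(ryh)', group 1 = 'ryh'; at [17:22] match '(vqr)', group 1 = 'vqr'.
`findall` collects group 1 from each match (3 total).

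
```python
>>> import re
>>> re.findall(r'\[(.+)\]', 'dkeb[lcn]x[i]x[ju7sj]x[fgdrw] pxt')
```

With a single group, `findall` returns only what that group captured — 1 item.

['lcn]x[i]x[ju7sj]x[fgdrw']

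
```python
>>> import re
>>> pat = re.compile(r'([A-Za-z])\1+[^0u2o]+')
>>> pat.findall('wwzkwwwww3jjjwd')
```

A backreference is literal: `\1` must see the identical characters the first group matched.
Matches: at [0:15] match 'wwzkwwwww3jjjwd', group 1 = 'w'.
`findall` collects group 1 from the one match (1 total).

['w']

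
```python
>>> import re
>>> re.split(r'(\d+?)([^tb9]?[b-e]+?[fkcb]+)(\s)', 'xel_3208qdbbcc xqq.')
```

Pattern: one or more of a digit (lazy) (captured); then optionally any character except [tb9], then one or more of a character in [b-e] (lazy), then one or more of one of [fkcb] (captured); then whitespace (captured).
The group in the pattern means `split` returns the separators' captures alongside the pieces.

['xel_', '3208', 'qdbbcc', ' ', 'xqq.']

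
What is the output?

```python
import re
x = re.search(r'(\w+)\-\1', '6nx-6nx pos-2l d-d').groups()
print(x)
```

('6nx',)

The match spans [0:7] → '6nx-6nx'.
Captured: group 1 = '6nx'.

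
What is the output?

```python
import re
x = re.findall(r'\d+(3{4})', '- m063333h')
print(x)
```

['3333']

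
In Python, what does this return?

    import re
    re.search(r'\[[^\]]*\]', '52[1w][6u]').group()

'[1w]'

The match spans [2:6] → '[1w]'.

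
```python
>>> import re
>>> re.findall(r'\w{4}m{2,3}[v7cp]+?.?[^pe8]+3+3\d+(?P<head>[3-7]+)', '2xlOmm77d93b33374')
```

Pattern: exactly 4 of a word character, then 2 to 3 of a literal 'm', then one or more of one of [v7cp] (lazy); then optionally any character, then one or more of any character except [pe8], then one or more of the literal '3'; then a literal '3'; then one or more of a digit; then one or more of a character in [3-7] (captured as 'head').
Because there's exactly one group, `findall` drops the full match and keeps group 1 from the one hit.

['4']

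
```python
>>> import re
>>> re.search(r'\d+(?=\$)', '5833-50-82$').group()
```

The lookaround is zero-width — it requires the adjacent text to match without consuming it, so the asserted text isn't part of the match.
The match spans [8:10] → '82'.

'82'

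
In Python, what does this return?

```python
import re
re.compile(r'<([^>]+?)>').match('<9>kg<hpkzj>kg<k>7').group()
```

`match` is anchored at position 0; if the pattern doesn't fit there, it returns None.
The match spans [0:3] → '<9>'.
Captured: group 1 = '9'.

'<9>'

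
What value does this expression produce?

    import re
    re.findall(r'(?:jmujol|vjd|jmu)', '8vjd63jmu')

`findall` yields the raw match text (2 of them) because the pattern has no groups.

['vjd', 'jmu']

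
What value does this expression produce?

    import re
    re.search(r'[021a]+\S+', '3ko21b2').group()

'21b2'

The match spans [3:7] → '21b2'.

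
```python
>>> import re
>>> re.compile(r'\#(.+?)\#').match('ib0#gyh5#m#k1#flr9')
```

None

`re.match` only tries the pattern at the start of the string.
Here the string doesn't start with a match, so the call returns None.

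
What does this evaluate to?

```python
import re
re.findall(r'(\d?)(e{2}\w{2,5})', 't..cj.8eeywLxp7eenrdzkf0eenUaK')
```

2 groups means each result is a tuple of 2 captured strings — 3 here.

[('8', 'eeywLxp'), ('7', 'eenrdzk'), ('0', 'eenUaK')]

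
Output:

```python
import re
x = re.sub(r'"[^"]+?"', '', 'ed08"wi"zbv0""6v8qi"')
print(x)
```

ed08zbv0"

Matches: at [4:8] → '"wi"'; at [13:20] → '"6v8qi"'.
Every occurrence is swapped for ''.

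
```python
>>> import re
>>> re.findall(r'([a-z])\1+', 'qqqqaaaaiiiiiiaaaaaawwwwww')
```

`\1` has to match the exact text group 1 already captured.
Matches: at [0:4] match 'qqqq', group 1 = 'q'; at [4:8] match 'aaaa', group 1 = 'a'; at [8:14] match 'iiiiii', group 1 = 'i'; at [14:20] match 'aaaaaa', group 1 = 'a'; at [20:26] match 'wwwwww', group 1 = 'w'.
`findall` collects group 1 from each match (5 total).

['q', 'a', 'i', 'a', 'w']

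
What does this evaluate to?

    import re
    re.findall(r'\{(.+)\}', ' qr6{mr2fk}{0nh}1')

['mr2fk}{0nh']

Walking the string: at [4:16] match '{mr2fk}{0nh}', group 1 = 'mr2fk}{0nh'.
Because there's exactly one group, `findall` drops the full match and keeps group 1 from the one hit.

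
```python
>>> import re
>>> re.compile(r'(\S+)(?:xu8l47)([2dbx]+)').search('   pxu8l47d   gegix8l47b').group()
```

'pxu8l47d'

The pattern matches one or more of a non-whitespace character (captured); then the literal 'xu8', then the literal 'l47' (non-capturing group); then one or more of one of [2dbx] (captured).
`search` walks the string left to right and returns the first match it finds.
The match spans [3:11] → 'pxu8l47d'.
Captured: group 1 = 'p', group 2 = 'd'.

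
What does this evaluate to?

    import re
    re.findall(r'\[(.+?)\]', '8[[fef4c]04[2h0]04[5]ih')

['[fef4c', '2h0', '5']

With a single group, `findall` returns only what that group captured — 3 items.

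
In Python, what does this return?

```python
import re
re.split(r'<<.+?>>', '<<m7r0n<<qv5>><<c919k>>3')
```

['', '', '3']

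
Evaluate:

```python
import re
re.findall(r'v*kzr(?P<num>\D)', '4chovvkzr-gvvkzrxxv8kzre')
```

['-', 'x', 'e']

Pattern: zero or more of a literal 'v', then the literal 'kzr'; then a non-digit (captured as 'num').
With a single group, `findall` returns only what that group captured — 3 items.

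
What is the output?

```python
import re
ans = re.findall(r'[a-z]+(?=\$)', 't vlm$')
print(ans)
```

['vlm']

The positive lookaround only admits positions where the adjacent text matches; those characters stay outside the span.
Scanning left to right: at [2:5] → 'vlm'.
With no groups in the pattern, `findall` gives back each whole match — 1 here.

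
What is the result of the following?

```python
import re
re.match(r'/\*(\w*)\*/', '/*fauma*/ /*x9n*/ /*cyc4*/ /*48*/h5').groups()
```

('fauma',)

`match` is anchored at position 0; if the pattern doesn't fit there, it returns None.
The match spans [0:9] → '/*fauma*/'.
Captured: group 1 = 'fauma'.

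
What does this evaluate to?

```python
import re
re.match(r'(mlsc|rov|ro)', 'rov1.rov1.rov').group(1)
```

'rov'

The match spans [0:3] → 'rov'.
Captured: group 1 = 'rov'.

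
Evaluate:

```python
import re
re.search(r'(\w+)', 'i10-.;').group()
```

'i10'

Pattern: one or more of a word character (captured).
`re.search` tries every starting position until one works.
The match spans [0:3] → 'i10'.
Captured: group 1 = 'i10'.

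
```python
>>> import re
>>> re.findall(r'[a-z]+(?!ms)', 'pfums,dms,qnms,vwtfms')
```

['pfums', 'dms', 'qnms', 'vwtfms']

Because the assertion is negative and zero-width, positions next to the forbidden text are skipped.
Scanning left to right: at [0:5] → 'pfums'; at [6:9] → 'dms'; at [10:14] → 'qnms'; at [15:21] → 'vwtfms'.
`findall` yields the raw match text (4 of them) because the pattern has no groups.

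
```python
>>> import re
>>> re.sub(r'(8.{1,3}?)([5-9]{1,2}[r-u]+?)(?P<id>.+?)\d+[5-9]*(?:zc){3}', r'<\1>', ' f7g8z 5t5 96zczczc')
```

' f7g<8z >'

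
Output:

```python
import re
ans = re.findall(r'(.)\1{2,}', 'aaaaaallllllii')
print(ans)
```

A backreference is literal: `\1` must see the identical characters the first group matched.
`findall` collects group 1 from each match (2 total).

['a', 'l']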